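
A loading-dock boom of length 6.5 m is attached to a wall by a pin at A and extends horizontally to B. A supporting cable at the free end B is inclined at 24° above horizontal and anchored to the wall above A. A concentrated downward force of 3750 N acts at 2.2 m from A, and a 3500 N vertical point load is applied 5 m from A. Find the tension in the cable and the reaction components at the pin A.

ΣM about A: T·sin24°·6.5 − 3750·2.2 − 3500·5 = 0 → T = 25750/(6.5·0.406737) = 9739.8 ≈ 9740 N.
ΣF_x = 0: A_x − T·cos24° = 0 → A_x = 9739.8 × 0.913545 = 8898 N.
ΣF_y = 0: A_y + T·sin24° − 3750 − 3500 = 0 → A_y = 7250 − 9739.8 × 0.406737 = 3288 N.

T = 9740 N, A_x = 8898 N, A_y = 3288 N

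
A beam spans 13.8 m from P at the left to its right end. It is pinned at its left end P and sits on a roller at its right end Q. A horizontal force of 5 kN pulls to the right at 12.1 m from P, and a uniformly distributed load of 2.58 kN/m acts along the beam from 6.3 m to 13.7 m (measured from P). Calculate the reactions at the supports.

Resultant of the distributed load: 2.58 × 7.4 = 19.092 kN at 10 m from P.
Moments about P: Q_y·13.8 − (2.58·7.4)·10 = 0 → Q_y = 190.92/13.8 = 13.8348 ≈ 13.83 kN.
ΣF_y = 0: P_y + 13.8348 − 2.58·7.4 = 0 → P_y = 5.257 kN.
ΣF_x = 0: P_x + 5 = 0 → P_x = -5.000 kN.

P_x = -5.000 kN, P_y = 5.257 kN, Q_y = 13.83 kN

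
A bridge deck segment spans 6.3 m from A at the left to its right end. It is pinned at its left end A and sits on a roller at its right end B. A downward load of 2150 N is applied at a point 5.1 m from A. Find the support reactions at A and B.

Taking moments about A: B_y·6.3 − 2150·5.1 = 0 → B_y = 10965/6.3 = 1740.48 ≈ 1740 N.
ΣF_y = 0: A_y + 1740.48 − 2150 = 0 → A_y = 409.5 N.
ΣF_x = 0: no horizontal applied forces, so A_x = 0.

A_x = 0, A_y = 409.5 N, B_y = 1740 N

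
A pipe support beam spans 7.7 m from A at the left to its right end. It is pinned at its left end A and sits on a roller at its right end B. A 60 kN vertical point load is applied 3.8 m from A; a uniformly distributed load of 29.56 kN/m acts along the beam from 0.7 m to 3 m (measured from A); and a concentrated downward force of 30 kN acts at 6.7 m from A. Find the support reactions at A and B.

A_x = 0, A_y = 85.94 kN, B_y = 72.05 kN

Resultant of the distributed load: 29.56 × 2.3 = 67.988 kN at 1.85 m from A.
ΣM about A: B_y·7.7 − 60·3.8 − (29.56·2.3)·1.85 − 30·6.7 = 0 → B_y = 554.7778/7.7 = 72.0491 ≈ 72.05 kN.
ΣF_y = 0: A_y + 72.0491 − 60 − 29.56·2.3 − 30 = 0 → A_y = 85.94 kN.
ΣF_x = 0: no horizontal applied forces, so A_x = 0.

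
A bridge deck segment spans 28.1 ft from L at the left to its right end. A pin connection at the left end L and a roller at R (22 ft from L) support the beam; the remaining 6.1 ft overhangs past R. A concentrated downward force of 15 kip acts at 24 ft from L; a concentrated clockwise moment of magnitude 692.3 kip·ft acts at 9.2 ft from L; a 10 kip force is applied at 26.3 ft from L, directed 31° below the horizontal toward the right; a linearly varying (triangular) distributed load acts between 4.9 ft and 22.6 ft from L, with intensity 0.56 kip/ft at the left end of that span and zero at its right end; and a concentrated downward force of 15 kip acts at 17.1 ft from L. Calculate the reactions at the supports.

Resultant of the triangular load: ½ × 0.56 × 17.7 = 4.956 kip, acting at 10.8 ft from L (one-third of the span from the peak).
ΣM about L: R_y·22 − 15·24 − 692.3 − 10·sin31°·26.3 − (½·0.56·17.7)·10.8 − 15·17.1 = 0 → R_y = 1497.78/22 = 68.0809 ≈ 68.08 kip.
ΣF_y = 0: L_y + 68.0809 − 15 − 10·sin31° − ½·0.56·17.7 − 15 = 0 → L_y = -27.97 kip.
ΣF_x = 0: L_x + 10·cos31° = 0 → L_x = -8.572 kip.

L_x = -8.572 kip, L_y = -27.97 kip, R_y = 68.08 kip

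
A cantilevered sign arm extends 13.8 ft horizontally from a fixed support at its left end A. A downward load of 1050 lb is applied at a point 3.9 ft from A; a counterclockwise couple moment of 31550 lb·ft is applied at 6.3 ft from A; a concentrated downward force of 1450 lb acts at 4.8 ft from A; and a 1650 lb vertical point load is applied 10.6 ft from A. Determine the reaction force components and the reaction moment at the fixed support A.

A_x = 0, A_y = 4150 lb, M_A = -3005 lb·ft

ΣF_x = 0: A_x = 0.
ΣF_y = 0: A_y − 1050 − 1450 − 1650 = 0 → A_y = 4150 lb.
ΣM about A: M_A − 1050·3.9 + 31550 − 1450·4.8 − 1650·10.6 = 0 → M_A = -3005 lb·ft.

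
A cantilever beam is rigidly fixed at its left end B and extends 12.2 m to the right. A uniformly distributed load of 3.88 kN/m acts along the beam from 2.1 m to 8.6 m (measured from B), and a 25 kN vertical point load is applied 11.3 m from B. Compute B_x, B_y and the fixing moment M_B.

Resultant of the distributed load: 3.88 × 6.5 = 25.22 kN at 5.35 m from B.
ΣF_x = 0: B_x = 0.
ΣF_y = 0: B_y − 3.88·6.5 − 25 = 0 → B_y = 50.22 kN.
ΣM about B: M_B − (3.88·6.5)·5.35 − 25·11.3 = 0 → M_B = 417.4 kN·m.

B_x = 0, B_y = 50.22 kN, M_B = 417.4 kN·m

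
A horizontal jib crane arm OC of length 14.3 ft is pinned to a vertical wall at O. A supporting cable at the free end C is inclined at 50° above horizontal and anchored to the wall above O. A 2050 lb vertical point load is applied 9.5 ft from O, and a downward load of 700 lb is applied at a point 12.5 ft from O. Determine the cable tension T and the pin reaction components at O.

ΣM about O: T·sin50°·14.3 − 2050·9.5 − 700·12.5 = 0 → T = 28225/(14.3·0.766044) = 2576.58 ≈ 2577 lb.
ΣF_x = 0: O_x − T·cos50° = 0 → O_x = 2576.58 × 0.642788 = 1656 lb.
ΣF_y = 0: O_y + T·sin50° − 2050 − 700 = 0 → O_y = 2750 − 2576.58 × 0.766044 = 776.2 lb.

T = 2577 lb, O_x = 1656 lb, O_y = 776.2 lb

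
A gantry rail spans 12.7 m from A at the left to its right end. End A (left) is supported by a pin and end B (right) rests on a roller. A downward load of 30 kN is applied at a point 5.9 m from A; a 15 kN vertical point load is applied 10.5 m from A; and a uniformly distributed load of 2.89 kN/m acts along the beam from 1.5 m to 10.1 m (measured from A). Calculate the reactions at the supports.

A_x = 0, A_y = 32.16 kN, B_y = 37.69 kN

Resultant of the distributed load: 2.89 × 8.6 = 24.854 kN at 5.8 m from A.
ΣM about A: B_y·12.7 − 30·5.9 − 15·10.5 − (2.89·8.6)·5.8 = 0 → B_y = 478.6532/12.7 = 37.6892 ≈ 37.69 kN.
ΣF_y = 0: A_y + 37.6892 − 30 − 15 − 2.89·8.6 = 0 → A_y = 32.16 kN.
ΣF_x = 0: no horizontal applied forces, so A_x = 0.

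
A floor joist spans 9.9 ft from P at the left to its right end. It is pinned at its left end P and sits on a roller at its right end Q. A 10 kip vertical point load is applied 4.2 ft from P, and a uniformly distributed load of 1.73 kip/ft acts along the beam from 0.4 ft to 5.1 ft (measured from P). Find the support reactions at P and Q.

Resultant of the distributed load: 1.73 × 4.7 = 8.131 kip at 2.75 ft from P.
ΣM about P: Q_y·9.9 − 10·4.2 − (1.73·4.7)·2.75 = 0 → Q_y = 64.36025/9.9 = 6.50104 ≈ 6.501 kip.
ΣF_y = 0: P_y + 6.50104 − 10 − 1.73·4.7 = 0 → P_y = 11.63 kip.
ΣF_x = 0: no horizontal applied forces, so P_x = 0.

P_x = 0, P_y = 11.63 kip, Q_y = 6.501 kip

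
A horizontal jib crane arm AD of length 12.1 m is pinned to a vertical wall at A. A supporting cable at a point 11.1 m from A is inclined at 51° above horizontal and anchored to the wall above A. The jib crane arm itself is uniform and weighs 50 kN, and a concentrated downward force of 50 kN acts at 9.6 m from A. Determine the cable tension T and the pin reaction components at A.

ΣM about A: T·sin51°·11.1 − 50·6.05 − 50·9.6 = 0 → T = 782.5/(11.1·0.777146) = 90.7107 ≈ 90.71 kN.
ΣF_x = 0: A_x − T·cos51° = 0 → A_x = 90.7107 × 0.62932 = 57.09 kN.
ΣF_y = 0: A_y + T·sin51° − 50 − 50 = 0 → A_y = 100 − 90.7107 × 0.777146 = 29.50 kN.

T = 90.71 kN, A_x = 57.09 kN, A_y = 29.50 kN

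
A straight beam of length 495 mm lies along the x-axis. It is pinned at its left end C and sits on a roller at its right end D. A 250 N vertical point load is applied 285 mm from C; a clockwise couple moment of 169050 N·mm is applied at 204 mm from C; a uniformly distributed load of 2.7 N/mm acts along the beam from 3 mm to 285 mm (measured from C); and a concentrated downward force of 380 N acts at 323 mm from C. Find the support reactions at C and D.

Resultant of the distributed load: 2.7 × 282 = 761.4 N at 144 mm from C.
Taking moments about C: D_y·495 − 250·285 − 169050 − (2.7·282)·144 − 380·323 = 0 → D_y = 472681.6/495 = 954.912 ≈ 954.9 N.
ΣF_y = 0: C_y + 954.912 − 250 − 2.7·282 − 380 = 0 → C_y = 436.5 N.
ΣF_x = 0: no horizontal applied forces, so C_x = 0.

C_x = 0, C_y = 436.5 N, D_y = 954.9 N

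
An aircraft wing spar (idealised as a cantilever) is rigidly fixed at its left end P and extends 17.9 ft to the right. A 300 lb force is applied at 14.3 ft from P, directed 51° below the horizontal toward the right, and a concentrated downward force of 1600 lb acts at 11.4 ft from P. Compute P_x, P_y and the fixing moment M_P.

P_x = -188.8 lb, P_y = 1833 lb, M_P = 21570 lb·ft

ΣF_x = 0: P_x + 300·cos51° = 0 → P_x = -188.8 lb.
ΣF_y = 0: P_y − 300·sin51° − 1600 = 0 → P_y = 1833 lb.
ΣM about P: M_P − 300·sin51°·14.3 − 1600·11.4 = 0 → M_P = 21570 lb·ft.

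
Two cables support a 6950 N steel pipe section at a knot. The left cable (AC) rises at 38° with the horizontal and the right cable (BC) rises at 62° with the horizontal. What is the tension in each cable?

ΣF_x = 0: −T_AC·cos38° + T_BC·cos62° = 0 → T_BC = 1.67851·T_AC.
ΣF_y = 0: T_AC·sin38° + T_BC·sin62° = 6950.
Substitute: T_AC·(0.615661 + 1.67851·0.882948) = 6950 → T_AC = 3313.16 ≈ 3313 N.
Then T_BC = 1.67851 × 3313.16 = 5561 N.

T_AC = 3313 N, T_BC = 5561 N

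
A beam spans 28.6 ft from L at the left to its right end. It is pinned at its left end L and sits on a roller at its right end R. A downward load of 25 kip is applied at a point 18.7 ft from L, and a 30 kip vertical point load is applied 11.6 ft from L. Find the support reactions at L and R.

ΣM about L: R_y·28.6 − 25·18.7 − 30·11.6 = 0 → R_y = 815.5/28.6 = 28.514 ≈ 28.51 kip.
ΣF_y = 0: L_y + 28.514 − 25 − 30 = 0 → L_y = 26.49 kip.
ΣF_x = 0: no horizontal applied forces, so L_x = 0.

L_x = 0, L_y = 26.49 kip, R_y = 28.51 kip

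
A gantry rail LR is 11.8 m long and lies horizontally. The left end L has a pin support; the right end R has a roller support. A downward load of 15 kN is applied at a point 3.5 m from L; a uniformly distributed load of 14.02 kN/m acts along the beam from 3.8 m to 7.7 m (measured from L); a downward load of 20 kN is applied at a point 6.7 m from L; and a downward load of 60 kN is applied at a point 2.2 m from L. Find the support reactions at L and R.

Resultant of the distributed load: 14.02 × 3.9 = 54.678 kN at 5.75 m from L.
Moments about L: R_y·11.8 − 15·3.5 − (14.02·3.9)·5.75 − 20·6.7 − 60·2.2 = 0 → R_y = 632.8985/11.8 = 53.6355 ≈ 53.64 kN.
ΣF_y = 0: L_y + 53.6355 − 15 − 14.02·3.9 − 20 − 60 = 0 → L_y = 96.04 kN.
ΣF_x = 0: no horizontal applied forces, so L_x = 0.

L_x = 0, L_y = 96.04 kN, R_y = 53.64 kN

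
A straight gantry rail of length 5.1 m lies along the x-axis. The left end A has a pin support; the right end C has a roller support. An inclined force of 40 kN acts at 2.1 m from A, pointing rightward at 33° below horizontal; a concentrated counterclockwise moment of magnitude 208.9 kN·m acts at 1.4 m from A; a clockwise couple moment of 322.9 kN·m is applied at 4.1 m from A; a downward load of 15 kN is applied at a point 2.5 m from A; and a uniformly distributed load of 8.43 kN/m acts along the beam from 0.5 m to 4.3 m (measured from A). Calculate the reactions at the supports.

Resultant of the distributed load: 8.43 × 3.8 = 32.034 kN at 2.4 m from A.
Taking moments about A: C_y·5.1 − 40·sin33°·2.1 + 208.9 − 322.9 − 15·2.5 − (8.43·3.8)·2.4 = 0 → C_y = 274.131/5.1 = 53.7512 ≈ 53.75 kN.
ΣF_y = 0: A_y + 53.7512 − 40·sin33° − 15 − 8.43·3.8 = 0 → A_y = 15.07 kN.
ΣF_x = 0: A_x + 40·cos33° = 0 → A_x = -33.55 kN.

A_x = -33.55 kN, A_y = 15.07 kN, C_y = 53.75 kN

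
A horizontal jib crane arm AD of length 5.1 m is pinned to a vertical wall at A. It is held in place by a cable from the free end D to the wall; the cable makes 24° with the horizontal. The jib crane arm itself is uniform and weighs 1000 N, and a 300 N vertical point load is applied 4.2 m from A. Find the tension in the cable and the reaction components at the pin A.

ΣM about A: T·sin24°·5.1 − 1000·2.55 − 300·4.2 = 0 → T = 3810/(5.1·0.406737) = 1836.71 ≈ 1837 N.
ΣF_x = 0: A_x − T·cos24° = 0 → A_x = 1836.71 × 0.913545 = 1678 N.
ΣF_y = 0: A_y + T·sin24° − 1000 − 300 = 0 → A_y = 1300 − 1836.71 × 0.406737 = 552.9 N.

T = 1837 N, A_x = 1678 N, A_y = 552.9 N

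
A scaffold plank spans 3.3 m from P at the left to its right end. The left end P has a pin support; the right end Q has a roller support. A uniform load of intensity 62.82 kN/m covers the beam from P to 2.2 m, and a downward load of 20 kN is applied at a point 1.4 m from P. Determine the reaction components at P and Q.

P_x = 0, P_y = 103.7 kN, Q_y = 54.55 kN

Resultant of the distributed load: 62.82 × 2.2 = 138.204 kN at 1.1 m from P.
ΣM about P: Q_y·3.3 − (62.82·2.2)·1.1 − 20·1.4 = 0 → Q_y = 180.0244/3.3 = 54.5528 ≈ 54.55 kN.
ΣF_y = 0: P_y + 54.5528 − 62.82·2.2 − 20 = 0 → P_y = 103.7 kN.
ΣF_x = 0: no horizontal applied forces, so P_x = 0.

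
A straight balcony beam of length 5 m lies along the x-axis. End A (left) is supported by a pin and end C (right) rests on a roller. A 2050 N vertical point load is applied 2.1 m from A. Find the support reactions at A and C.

ΣM about A: C_y·5 − 2050·2.1 = 0 → C_y = 4305/5 = 861.0 N.
ΣF_y = 0: A_y + 861 − 2050 = 0 → A_y = 1189 N.
ΣF_x = 0: no horizontal applied forces, so A_x = 0.

A_x = 0, A_y = 1189 N, C_y = 861.0 N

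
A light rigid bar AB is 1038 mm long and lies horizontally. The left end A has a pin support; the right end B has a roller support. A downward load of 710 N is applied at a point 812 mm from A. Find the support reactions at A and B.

A_x = 0, A_y = 154.6 N, B_y = 555.4 N

Taking moments about A: B_y·1038 − 710·812 = 0 → B_y = 576520/1038 = 555.414 ≈ 555.4 N.
ΣF_y = 0: A_y + 555.414 − 710 = 0 → A_y = 154.6 N.
ΣF_x = 0: no horizontal applied forces, so A_x = 0.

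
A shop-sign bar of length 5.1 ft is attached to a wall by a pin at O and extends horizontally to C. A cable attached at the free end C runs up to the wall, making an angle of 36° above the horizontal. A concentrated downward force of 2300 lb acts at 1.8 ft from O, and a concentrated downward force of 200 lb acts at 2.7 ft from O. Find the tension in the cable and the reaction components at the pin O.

ΣM about O: T·sin36°·5.1 − 2300·1.8 − 200·2.7 = 0 → T = 4680/(5.1·0.587785) = 1561.2 ≈ 1561 lb.
ΣF_x = 0: O_x − T·cos36° = 0 → O_x = 1561.2 × 0.809017 = 1263 lb.
ΣF_y = 0: O_y + T·sin36° − 2300 − 200 = 0 → O_y = 2500 − 1561.2 × 0.587785 = 1582 lb.

T = 1561 lb, O_x = 1263 lb, O_y = 1582 lb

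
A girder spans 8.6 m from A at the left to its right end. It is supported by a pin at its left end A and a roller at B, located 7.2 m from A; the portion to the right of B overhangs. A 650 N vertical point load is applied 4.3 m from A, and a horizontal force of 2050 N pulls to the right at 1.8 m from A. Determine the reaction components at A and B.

Moments about A: B_y·7.2 − 650·4.3 = 0 → B_y = 2795/7.2 = 388.194 ≈ 388.2 N.
ΣF_y = 0: A_y + 388.194 − 650 = 0 → A_y = 261.8 N.
ΣF_x = 0: A_x + 2050 = 0 → A_x = -2050 N.

A_x = -2050 N, A_y = 261.8 N, B_y = 388.2 N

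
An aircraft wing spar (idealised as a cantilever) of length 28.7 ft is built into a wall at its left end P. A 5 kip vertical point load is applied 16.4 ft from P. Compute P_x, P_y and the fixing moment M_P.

P_x = 0, P_y = 5.000 kip, M_P = 82.00 kip·ft

ΣF_x = 0: P_x = 0.
ΣF_y = 0: P_y − 5 = 0 → P_y = 5.000 kip.
ΣM about P: M_P − 5·16.4 = 0 → M_P = 82.00 kip·ft.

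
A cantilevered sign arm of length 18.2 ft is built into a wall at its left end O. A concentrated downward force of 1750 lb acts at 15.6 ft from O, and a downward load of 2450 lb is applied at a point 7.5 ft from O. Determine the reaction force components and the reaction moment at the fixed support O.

ΣF_x = 0: O_x = 0.
ΣF_y = 0: O_y − 1750 − 2450 = 0 → O_y = 4200 lb.
ΣM about O: M_O − 1750·15.6 − 2450·7.5 = 0 → M_O = 45680 lb·ft.

O_x = 0, O_y = 4200 lb, M_O = 45680 lb·ft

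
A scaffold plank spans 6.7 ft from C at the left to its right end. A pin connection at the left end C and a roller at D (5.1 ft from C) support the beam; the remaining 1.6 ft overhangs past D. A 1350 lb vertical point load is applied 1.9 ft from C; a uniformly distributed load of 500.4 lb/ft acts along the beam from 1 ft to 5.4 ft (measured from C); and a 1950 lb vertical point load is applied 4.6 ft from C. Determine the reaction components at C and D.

C_x = 0, C_y = 1858 lb, D_y = 3643 lb

Resultant of the distributed load: 500.4 × 4.4 = 2201.76 lb at 3.2 ft from C.
Moments about C: D_y·5.1 − 1350·1.9 − (500.4·4.4)·3.2 − 1950·4.6 = 0 → D_y = 18580.632/5.1 = 3643.26 ≈ 3643 lb.
ΣF_y = 0: C_y + 3643.26 − 1350 − 500.4·4.4 − 1950 = 0 → C_y = 1858 lb.
ΣF_x = 0: no horizontal applied forces, so C_x = 0.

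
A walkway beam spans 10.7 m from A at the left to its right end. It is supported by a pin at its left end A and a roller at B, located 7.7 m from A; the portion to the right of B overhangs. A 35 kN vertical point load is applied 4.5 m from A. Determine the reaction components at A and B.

ΣM about A: B_y·7.7 − 35·4.5 = 0 → B_y = 157.5/7.7 = 20.4545 ≈ 20.45 kN.
ΣF_y = 0: A_y + 20.4545 − 35 = 0 → A_y = 14.55 kN.
ΣF_x = 0: no horizontal applied forces, so A_x = 0.

A_x = 0, A_y = 14.55 kN, B_y = 20.45 kN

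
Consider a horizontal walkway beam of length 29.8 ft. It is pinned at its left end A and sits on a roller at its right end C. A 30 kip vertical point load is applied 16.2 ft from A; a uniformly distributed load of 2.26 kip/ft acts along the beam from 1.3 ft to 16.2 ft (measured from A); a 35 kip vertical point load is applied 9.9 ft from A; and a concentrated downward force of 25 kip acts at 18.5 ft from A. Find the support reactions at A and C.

Resultant of the distributed load: 2.26 × 14.9 = 33.674 kip at 8.75 ft from A.
ΣM about A: C_y·29.8 − 30·16.2 − (2.26·14.9)·8.75 − 35·9.9 − 25·18.5 = 0 → C_y = 1589.6475/29.8 = 53.3439 ≈ 53.34 kip.
ΣF_y = 0: A_y + 53.3439 − 30 − 2.26·14.9 − 35 − 25 = 0 → A_y = 70.33 kip.
ΣF_x = 0: no horizontal applied forces, so A_x = 0.

A_x = 0, A_y = 70.33 kip, C_y = 53.34 kip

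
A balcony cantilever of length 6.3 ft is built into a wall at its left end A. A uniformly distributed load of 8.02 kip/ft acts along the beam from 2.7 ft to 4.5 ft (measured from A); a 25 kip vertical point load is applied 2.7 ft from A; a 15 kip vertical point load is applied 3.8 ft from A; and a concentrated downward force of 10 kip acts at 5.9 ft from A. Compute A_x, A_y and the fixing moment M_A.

Resultant of the distributed load: 8.02 × 1.8 = 14.436 kip at 3.6 ft from A.
ΣF_x = 0: A_x = 0.
ΣF_y = 0: A_y − 8.02·1.8 − 25 − 15 − 10 = 0 → A_y = 64.44 kip.
ΣM about A: M_A − (8.02·1.8)·3.6 − 25·2.7 − 15·3.8 − 10·5.9 = 0 → M_A = 235.5 kip·ft.

A_x = 0, A_y = 64.44 kip, M_A = 235.5 kip·ft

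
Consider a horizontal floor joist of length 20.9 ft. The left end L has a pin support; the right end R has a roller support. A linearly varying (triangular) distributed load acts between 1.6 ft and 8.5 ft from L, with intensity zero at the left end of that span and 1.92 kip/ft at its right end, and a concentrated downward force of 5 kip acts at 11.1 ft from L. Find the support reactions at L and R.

L_x = 0, L_y = 7.003 kip, R_y = 4.621 kip

Resultant of the triangular load: ½ × 1.92 × 6.9 = 6.624 kip, acting at 6.2 ft from L (one-third of the span from the peak).
Taking moments about L: R_y·20.9 − (½·1.92·6.9)·6.2 − 5·11.1 = 0 → R_y = 96.5688/20.9 = 4.62052 ≈ 4.621 kip.
ΣF_y = 0: L_y + 4.62052 − ½·1.92·6.9 − 5 = 0 → L_y = 7.003 kip.
ΣF_x = 0: no horizontal applied forces, so L_x = 0.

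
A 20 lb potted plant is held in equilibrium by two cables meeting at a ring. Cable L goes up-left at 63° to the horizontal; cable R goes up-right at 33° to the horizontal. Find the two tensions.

ΣF_x = 0: −T_L·cos63° + T_R·cos33° = 0 → T_R = 0.541322·T_L.
ΣF_y = 0: T_L·sin63° + T_R·sin33° = 20.
Substitute: T_L·(0.891007 + 0.541322·0.544639) = 20 → T_L = 16.8658 ≈ 16.87 lb.
Then T_R = 0.541322 × 16.8658 = 9.130 lb.

T_L = 16.87 lb, T_R = 9.130 lb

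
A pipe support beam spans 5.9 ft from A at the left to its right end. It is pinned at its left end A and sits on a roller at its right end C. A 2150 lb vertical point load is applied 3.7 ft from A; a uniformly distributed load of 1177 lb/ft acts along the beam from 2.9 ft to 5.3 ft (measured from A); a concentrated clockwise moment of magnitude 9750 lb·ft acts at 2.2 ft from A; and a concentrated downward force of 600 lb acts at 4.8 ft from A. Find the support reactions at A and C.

A_x = 0, A_y = 122.8 lb, C_y = 5452 lb

Resultant of the distributed load: 1177 × 2.4 = 2824.8 lb at 4.1 ft from A.
ΣM about A: C_y·5.9 − 2150·3.7 − (1177·2.4)·4.1 − 9750 − 600·4.8 = 0 → C_y = 32166.68/5.9 = 5451.98 ≈ 5452 lb.
ΣF_y = 0: A_y + 5451.98 − 2150 − 1177·2.4 − 600 = 0 → A_y = 122.8 lb.
ΣF_x = 0: no horizontal applied forces, so A_x = 0.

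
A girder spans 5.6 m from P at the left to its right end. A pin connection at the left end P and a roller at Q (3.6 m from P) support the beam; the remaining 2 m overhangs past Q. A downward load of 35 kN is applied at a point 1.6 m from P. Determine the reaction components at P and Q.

ΣM about P: Q_y·3.6 − 35·1.6 = 0 → Q_y = 56/3.6 = 15.5556 ≈ 15.56 kN.
ΣF_y = 0: P_y + 15.5556 − 35 = 0 → P_y = 19.44 kN.
ΣF_x = 0: no horizontal applied forces, so P_x = 0.

P_x = 0, P_y = 19.44 kN, Q_y = 15.56 kN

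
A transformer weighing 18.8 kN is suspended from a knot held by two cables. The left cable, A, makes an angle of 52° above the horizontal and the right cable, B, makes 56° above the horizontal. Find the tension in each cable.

T_A = 11.05 kN, T_B = 12.17 kN

ΣF_x = 0: −T_A·cos52° + T_B·cos56° = 0 → T_B = 1.10098·T_A.
ΣF_y = 0: T_A·sin52° + T_B·sin56° = 18.8.
Substitute: T_A·(0.788011 + 1.10098·0.829038) = 18.8 → T_A = 11.0538 ≈ 11.05 kN.
Then T_B = 1.10098 × 11.0538 = 12.17 kN.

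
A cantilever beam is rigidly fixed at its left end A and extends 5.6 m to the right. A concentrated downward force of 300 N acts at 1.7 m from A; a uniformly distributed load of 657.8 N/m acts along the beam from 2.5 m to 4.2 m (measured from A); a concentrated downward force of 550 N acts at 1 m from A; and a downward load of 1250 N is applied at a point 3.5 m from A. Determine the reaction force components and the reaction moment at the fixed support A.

Resultant of the distributed load: 657.8 × 1.7 = 1118.26 N at 3.35 m from A.
ΣF_x = 0: A_x = 0.
ΣF_y = 0: A_y − 300 − 657.8·1.7 − 550 − 1250 = 0 → A_y = 3218 N.
ΣM about A: M_A − 300·1.7 − (657.8·1.7)·3.35 − 550·1 − 1250·3.5 = 0 → M_A = 9181 N·m.

A_x = 0, A_y = 3218 N, M_A = 9181 N·m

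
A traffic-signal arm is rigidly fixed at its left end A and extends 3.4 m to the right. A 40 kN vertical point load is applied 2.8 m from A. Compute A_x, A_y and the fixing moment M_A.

A_x = 0, A_y = 40.00 kN, M_A = 112.0 kN·m

ΣF_x = 0: A_x = 0.
ΣF_y = 0: A_y − 40 = 0 → A_y = 40.00 kN.
ΣM about A: M_A − 40·2.8 = 0 → M_A = 112.0 kN·m.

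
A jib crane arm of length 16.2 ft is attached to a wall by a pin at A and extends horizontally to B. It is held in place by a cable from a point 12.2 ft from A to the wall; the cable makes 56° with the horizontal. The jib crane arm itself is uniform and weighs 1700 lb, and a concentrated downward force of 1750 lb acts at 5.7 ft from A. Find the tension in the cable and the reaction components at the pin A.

T = 2348 lb, A_x = 1313 lb, A_y = 1504 lb

ΣM about A: T·sin56°·12.2 − 1700·8.1 − 1750·5.7 = 0 → T = 23745/(12.2·0.829038) = 2347.67 ≈ 2348 lb.
ΣF_x = 0: A_x − T·cos56° = 0 → A_x = 2347.67 × 0.559193 = 1313 lb.
ΣF_y = 0: A_y + T·sin56° − 1700 − 1750 = 0 → A_y = 3450 − 2347.67 × 0.829038 = 1504 lb.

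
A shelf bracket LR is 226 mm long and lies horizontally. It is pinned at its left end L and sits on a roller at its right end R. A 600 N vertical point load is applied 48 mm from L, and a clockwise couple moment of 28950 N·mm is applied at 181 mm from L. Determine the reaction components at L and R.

L_x = 0, L_y = 344.5 N, R_y = 255.5 N

Taking moments about L: R_y·226 − 600·48 − 28950 = 0 → R_y = 57750/226 = 255.531 ≈ 255.5 N.
ΣF_y = 0: L_y + 255.531 − 600 = 0 → L_y = 344.5 N.
ΣF_x = 0: no horizontal applied forces, so L_x = 0.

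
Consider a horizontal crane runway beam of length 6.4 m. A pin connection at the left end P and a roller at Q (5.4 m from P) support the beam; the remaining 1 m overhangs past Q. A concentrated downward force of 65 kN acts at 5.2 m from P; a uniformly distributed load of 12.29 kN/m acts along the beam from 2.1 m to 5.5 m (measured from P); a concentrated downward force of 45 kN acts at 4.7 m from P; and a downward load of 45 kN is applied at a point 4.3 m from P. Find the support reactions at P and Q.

Resultant of the distributed load: 12.29 × 3.4 = 41.786 kN at 3.8 m from P.
ΣM about P: Q_y·5.4 − 65·5.2 − (12.29·3.4)·3.8 − 45·4.7 − 45·4.3 = 0 → Q_y = 901.7868/5.4 = 166.998 ≈ 167.0 kN.
ΣF_y = 0: P_y + 166.998 − 65 − 12.29·3.4 − 45 − 45 = 0 → P_y = 29.79 kN.
ΣF_x = 0: no horizontal applied forces, so P_x = 0.

P_x = 0, P_y = 29.79 kN, Q_y = 167.0 kN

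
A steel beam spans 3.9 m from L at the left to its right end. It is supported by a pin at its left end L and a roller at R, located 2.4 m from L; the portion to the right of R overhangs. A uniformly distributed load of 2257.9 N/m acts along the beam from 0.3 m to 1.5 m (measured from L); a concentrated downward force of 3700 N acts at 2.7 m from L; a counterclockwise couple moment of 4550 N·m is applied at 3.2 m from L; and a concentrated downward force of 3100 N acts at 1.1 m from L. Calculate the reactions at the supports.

Resultant of the distributed load: 2257.9 × 1.2 = 2709.48 N at 0.9 m from L.
ΣM about L: R_y·2.4 − (2257.9·1.2)·0.9 − 3700·2.7 + 4550 − 3100·1.1 = 0 → R_y = 11288.532/2.4 = 4703.56 ≈ 4704 N.
ΣF_y = 0: L_y + 4703.56 − 2257.9·1.2 − 3700 − 3100 = 0 → L_y = 4806 N.
ΣF_x = 0: no horizontal applied forces, so L_x = 0.

L_x = 0, L_y = 4806 N, R_y = 4704 N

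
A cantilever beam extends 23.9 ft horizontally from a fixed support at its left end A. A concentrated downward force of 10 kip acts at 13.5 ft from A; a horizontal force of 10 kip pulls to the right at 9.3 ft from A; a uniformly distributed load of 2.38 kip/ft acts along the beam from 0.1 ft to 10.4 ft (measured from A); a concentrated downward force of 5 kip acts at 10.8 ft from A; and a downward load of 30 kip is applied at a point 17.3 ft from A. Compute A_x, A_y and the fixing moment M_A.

A_x = -10.00 kip, A_y = 69.51 kip, M_A = 836.7 kip·ft

Resultant of the distributed load: 2.38 × 10.3 = 24.514 kip at 5.25 ft from A.
ΣF_x = 0: A_x + 10 = 0 → A_x = -10.00 kip.
ΣF_y = 0: A_y − 10 − 2.38·10.3 − 5 − 30 = 0 → A_y = 69.51 kip.
ΣM about A: M_A − 10·13.5 − (2.38·10.3)·5.25 − 5·10.8 − 30·17.3 = 0 → M_A = 836.7 kip·ft.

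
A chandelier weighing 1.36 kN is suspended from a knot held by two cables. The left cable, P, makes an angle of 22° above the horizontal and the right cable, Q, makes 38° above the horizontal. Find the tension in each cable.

T_P = 1.237 kN, T_Q = 1.456 kN

ΣF_x = 0: −T_P·cos22° + T_Q·cos38° = 0 → T_Q = 1.17661·T_P.
ΣF_y = 0: T_P·sin22° + T_Q·sin38° = 1.36.
Substitute: T_P·(0.374607 + 1.17661·0.615661) = 1.36 → T_P = 1.23749 ≈ 1.237 kN.
Then T_Q = 1.17661 × 1.23749 = 1.456 kN.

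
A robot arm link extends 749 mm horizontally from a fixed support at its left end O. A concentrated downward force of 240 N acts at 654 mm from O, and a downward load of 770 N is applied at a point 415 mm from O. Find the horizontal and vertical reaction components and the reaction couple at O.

O_x = 0, O_y = 1010 N, M_O = 476500 N·mm

ΣF_x = 0: O_x = 0.
ΣF_y = 0: O_y − 240 − 770 = 0 → O_y = 1010 N.
ΣM about O: M_O − 240·654 − 770·415 = 0 → M_O = 476500 N·mm.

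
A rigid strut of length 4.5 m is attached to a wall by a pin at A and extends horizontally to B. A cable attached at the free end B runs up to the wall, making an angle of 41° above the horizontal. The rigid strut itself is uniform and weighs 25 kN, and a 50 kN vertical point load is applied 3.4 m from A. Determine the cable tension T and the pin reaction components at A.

ΣM about A: T·sin41°·4.5 − 25·2.25 − 50·3.4 = 0 → T = 226.25/(4.5·0.656059) = 76.6361 ≈ 76.64 kN.
ΣF_x = 0: A_x − T·cos41° = 0 → A_x = 76.6361 × 0.75471 = 57.84 kN.
ΣF_y = 0: A_y + T·sin41° − 25 − 50 = 0 → A_y = 75 − 76.6361 × 0.656059 = 24.72 kN.

T = 76.64 kN, A_x = 57.84 kN, A_y = 24.72 kN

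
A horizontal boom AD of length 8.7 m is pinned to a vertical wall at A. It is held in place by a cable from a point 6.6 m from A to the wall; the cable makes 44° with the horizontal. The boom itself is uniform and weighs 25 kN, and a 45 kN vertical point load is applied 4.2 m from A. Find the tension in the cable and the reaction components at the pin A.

ΣM about A: T·sin44°·6.6 − 25·4.35 − 45·4.2 = 0 → T = 297.75/(6.6·0.694658) = 64.9437 ≈ 64.94 kN.
ΣF_x = 0: A_x − T·cos44° = 0 → A_x = 64.9437 × 0.71934 = 46.72 kN.
ΣF_y = 0: A_y + T·sin44° − 25 − 45 = 0 → A_y = 70 − 64.9437 × 0.694658 = 24.89 kN.

T = 64.94 kN, A_x = 46.72 kN, A_y = 24.89 kN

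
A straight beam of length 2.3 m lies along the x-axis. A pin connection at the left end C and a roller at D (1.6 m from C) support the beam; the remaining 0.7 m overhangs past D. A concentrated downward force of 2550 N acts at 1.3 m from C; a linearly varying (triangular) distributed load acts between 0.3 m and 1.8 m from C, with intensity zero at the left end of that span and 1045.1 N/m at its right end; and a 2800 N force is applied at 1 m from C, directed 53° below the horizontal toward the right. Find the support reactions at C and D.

Resultant of the triangular load: ½ × 1045.1 × 1.5 = 783.825 N, acting at 1.3 m from C (one-third of the span from the peak).
ΣM about C: D_y·1.6 − 2550·1.3 − (½·1045.1·1.5)·1.3 − 2800·sin53°·1 = 0 → D_y = 6570.15/1.6 = 4106.34 ≈ 4106 N.
ΣF_y = 0: C_y + 4106.34 − 2550 − ½·1045.1·1.5 − 2800·sin53° = 0 → C_y = 1464 N.
ΣF_x = 0: C_x + 2800·cos53° = 0 → C_x = -1685 N.

C_x = -1685 N, C_y = 1464 N, D_y = 4106 N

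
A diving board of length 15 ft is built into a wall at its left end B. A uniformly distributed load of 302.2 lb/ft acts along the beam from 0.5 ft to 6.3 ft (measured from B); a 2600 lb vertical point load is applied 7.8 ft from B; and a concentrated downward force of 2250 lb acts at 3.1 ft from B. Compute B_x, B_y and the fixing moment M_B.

Resultant of the distributed load: 302.2 × 5.8 = 1752.76 lb at 3.4 ft from B.
ΣF_x = 0: B_x = 0.
ΣF_y = 0: B_y − 302.2·5.8 − 2600 − 2250 = 0 → B_y = 6603 lb.
ΣM about B: M_B − (302.2·5.8)·3.4 − 2600·7.8 − 2250·3.1 = 0 → M_B = 33210 lb·ft.

B_x = 0, B_y = 6603 lb, M_B = 33210 lb·ft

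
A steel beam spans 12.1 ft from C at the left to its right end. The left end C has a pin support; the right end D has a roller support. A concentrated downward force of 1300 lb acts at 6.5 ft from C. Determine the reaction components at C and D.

Moments about C: D_y·12.1 − 1300·6.5 = 0 → D_y = 8450/12.1 = 698.347 ≈ 698.3 lb.
ΣF_y = 0: C_y + 698.347 − 1300 = 0 → C_y = 601.7 lb.
ΣF_x = 0: no horizontal applied forces, so C_x = 0.

C_x = 0, C_y = 601.7 lb, D_y = 698.3 lb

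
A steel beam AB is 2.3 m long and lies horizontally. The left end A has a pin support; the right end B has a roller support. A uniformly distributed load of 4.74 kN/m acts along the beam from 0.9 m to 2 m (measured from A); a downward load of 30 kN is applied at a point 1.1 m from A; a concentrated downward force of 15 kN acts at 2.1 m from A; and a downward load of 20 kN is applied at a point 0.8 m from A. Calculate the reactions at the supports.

A_x = 0, A_y = 31.93 kN, B_y = 38.29 kN

Resultant of the distributed load: 4.74 × 1.1 = 5.214 kN at 1.45 m from A.
Moments about A: B_y·2.3 − (4.74·1.1)·1.45 − 30·1.1 − 15·2.1 − 20·0.8 = 0 → B_y = 88.0603/2.3 = 38.2871 ≈ 38.29 kN.
ΣF_y = 0: A_y + 38.2871 − 4.74·1.1 − 30 − 15 − 20 = 0 → A_y = 31.93 kN.
ΣF_x = 0: no horizontal applied forces, so A_x = 0.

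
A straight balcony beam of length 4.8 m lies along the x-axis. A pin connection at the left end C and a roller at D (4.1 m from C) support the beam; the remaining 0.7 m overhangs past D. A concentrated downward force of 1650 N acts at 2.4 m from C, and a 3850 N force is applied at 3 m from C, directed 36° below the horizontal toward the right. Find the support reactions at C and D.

Moments about C: D_y·4.1 − 1650·2.4 − 3850·sin36°·3 = 0 → D_y = 10748.9/4.1 = 2621.68 ≈ 2622 N.
ΣF_y = 0: C_y + 2621.68 − 1650 − 3850·sin36° = 0 → C_y = 1291 N.
ΣF_x = 0: C_x + 3850·cos36° = 0 → C_x = -3115 N.

C_x = -3115 N, C_y = 1291 N, D_y = 2622 N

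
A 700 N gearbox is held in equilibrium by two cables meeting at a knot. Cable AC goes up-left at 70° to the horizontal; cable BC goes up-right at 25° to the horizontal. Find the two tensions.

T_AC = 636.8 N, T_BC = 240.3 N

ΣF_x = 0: −T_AC·cos70° + T_BC·cos25° = 0 → T_BC = 0.377377·T_AC.
ΣF_y = 0: T_AC·sin70° + T_BC·sin25° = 700.
Substitute: T_AC·(0.939693 + 0.377377·0.422618) = 700 → T_AC = 636.839 ≈ 636.8 N.
Then T_BC = 0.377377 × 636.839 = 240.3 N.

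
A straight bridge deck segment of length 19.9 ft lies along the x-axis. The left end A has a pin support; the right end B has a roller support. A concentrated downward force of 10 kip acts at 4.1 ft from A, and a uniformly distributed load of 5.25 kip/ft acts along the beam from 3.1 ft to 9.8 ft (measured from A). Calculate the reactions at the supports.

A_x = 0, A_y = 31.71 kip, B_y = 13.46 kip

Resultant of the distributed load: 5.25 × 6.7 = 35.175 kip at 6.45 ft from A.
Moments about A: B_y·19.9 − 10·4.1 − (5.25·6.7)·6.45 = 0 → B_y = 267.87875/19.9 = 13.4612 ≈ 13.46 kip.
ΣF_y = 0: A_y + 13.4612 − 10 − 5.25·6.7 = 0 → A_y = 31.71 kip.
ΣF_x = 0: no horizontal applied forces, so A_x = 0.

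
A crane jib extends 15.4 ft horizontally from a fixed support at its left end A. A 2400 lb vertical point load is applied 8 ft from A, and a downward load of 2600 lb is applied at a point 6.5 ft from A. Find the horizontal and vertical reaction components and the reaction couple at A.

A_x = 0, A_y = 5000 lb, M_A = 36100 lb·ft

ΣF_x = 0: A_x = 0.
ΣF_y = 0: A_y − 2400 − 2600 = 0 → A_y = 5000 lb.
ΣM about A: M_A − 2400·8 − 2600·6.5 = 0 → M_A = 36100 lb·ft.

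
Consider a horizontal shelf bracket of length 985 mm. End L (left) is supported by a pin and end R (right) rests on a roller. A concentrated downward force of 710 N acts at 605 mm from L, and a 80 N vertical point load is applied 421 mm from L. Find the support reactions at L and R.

L_x = 0, L_y = 319.7 N, R_y = 470.3 N

ΣM about L: R_y·985 − 710·605 − 80·421 = 0 → R_y = 463230/985 = 470.284 ≈ 470.3 N.
ΣF_y = 0: L_y + 470.284 − 710 − 80 = 0 → L_y = 319.7 N.
ΣF_x = 0: no horizontal applied forces, so L_x = 0.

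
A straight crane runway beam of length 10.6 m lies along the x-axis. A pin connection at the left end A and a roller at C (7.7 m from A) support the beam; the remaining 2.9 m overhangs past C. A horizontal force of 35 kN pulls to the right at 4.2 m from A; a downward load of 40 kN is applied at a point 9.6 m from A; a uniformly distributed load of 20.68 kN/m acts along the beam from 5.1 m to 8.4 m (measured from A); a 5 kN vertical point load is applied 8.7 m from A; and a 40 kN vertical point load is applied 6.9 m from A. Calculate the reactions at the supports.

A_x = -35.00 kN, A_y = 2.056 kN, C_y = 151.2 kN

Resultant of the distributed load: 20.68 × 3.3 = 68.244 kN at 6.75 m from A.
Taking moments about A: C_y·7.7 − 40·9.6 − (20.68·3.3)·6.75 − 5·8.7 − 40·6.9 = 0 → C_y = 1164.147/7.7 = 151.188 ≈ 151.2 kN.
ΣF_y = 0: A_y + 151.188 − 40 − 20.68·3.3 − 5 − 40 = 0 → A_y = 2.056 kN.
ΣF_x = 0: A_x + 35 = 0 → A_x = -35.00 kN.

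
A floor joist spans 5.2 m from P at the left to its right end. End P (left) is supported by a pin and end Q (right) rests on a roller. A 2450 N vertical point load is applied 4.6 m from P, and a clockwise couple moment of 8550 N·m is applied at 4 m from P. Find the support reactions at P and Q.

Moments about P: Q_y·5.2 − 2450·4.6 − 8550 = 0 → Q_y = 19820/5.2 = 3811.54 ≈ 3812 N.
ΣF_y = 0: P_y + 3811.54 − 2450 = 0 → P_y = -1362 N.
ΣF_x = 0: no horizontal applied forces, so P_x = 0.

P_x = 0, P_y = -1362 N, Q_y = 3812 N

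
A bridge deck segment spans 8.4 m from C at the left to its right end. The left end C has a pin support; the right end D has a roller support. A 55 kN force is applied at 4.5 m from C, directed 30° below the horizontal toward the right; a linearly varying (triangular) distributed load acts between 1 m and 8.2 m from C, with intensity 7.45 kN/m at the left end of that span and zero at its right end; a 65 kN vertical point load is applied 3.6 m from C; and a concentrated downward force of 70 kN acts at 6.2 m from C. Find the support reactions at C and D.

C_x = -47.63 kN, C_y = 84.21 kN, D_y = 105.1 kN

Resultant of the triangular load: ½ × 7.45 × 7.2 = 26.82 kN, acting at 3.4 m from C (one-third of the span from the peak).
ΣM about C: D_y·8.4 − 55·sin30°·4.5 − (½·7.45·7.2)·3.4 − 65·3.6 − 70·6.2 = 0 → D_y = 882.938/8.4 = 105.112 ≈ 105.1 kN.
ΣF_y = 0: C_y + 105.112 − 55·sin30° − ½·7.45·7.2 − 65 − 70 = 0 → C_y = 84.21 kN.
ΣF_x = 0: C_x + 55·cos30° = 0 → C_x = -47.63 kN.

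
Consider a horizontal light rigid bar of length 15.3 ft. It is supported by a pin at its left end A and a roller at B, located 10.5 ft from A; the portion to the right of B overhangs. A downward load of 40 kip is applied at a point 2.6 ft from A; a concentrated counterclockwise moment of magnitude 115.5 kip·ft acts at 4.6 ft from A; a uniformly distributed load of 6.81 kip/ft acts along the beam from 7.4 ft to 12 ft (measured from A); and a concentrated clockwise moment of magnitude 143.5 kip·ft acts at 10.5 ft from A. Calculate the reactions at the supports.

A_x = 0, A_y = 29.82 kip, B_y = 41.51 kip

Resultant of the distributed load: 6.81 × 4.6 = 31.326 kip at 9.7 ft from A.
Taking moments about A: B_y·10.5 − 40·2.6 + 115.5 − (6.81·4.6)·9.7 − 143.5 = 0 → B_y = 435.8622/10.5 = 41.5107 ≈ 41.51 kip.
ΣF_y = 0: A_y + 41.5107 − 40 − 6.81·4.6 = 0 → A_y = 29.82 kip.
ΣF_x = 0: no horizontal applied forces, so A_x = 0.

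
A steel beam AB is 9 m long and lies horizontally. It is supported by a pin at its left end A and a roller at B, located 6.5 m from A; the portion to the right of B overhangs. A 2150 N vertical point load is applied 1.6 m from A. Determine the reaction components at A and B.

Taking moments about A: B_y·6.5 − 2150·1.6 = 0 → B_y = 3440/6.5 = 529.231 ≈ 529.2 N.
ΣF_y = 0: A_y + 529.231 − 2150 = 0 → A_y = 1621 N.
ΣF_x = 0: no horizontal applied forces, so A_x = 0.

A_x = 0, A_y = 1621 N, B_y = 529.2 N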